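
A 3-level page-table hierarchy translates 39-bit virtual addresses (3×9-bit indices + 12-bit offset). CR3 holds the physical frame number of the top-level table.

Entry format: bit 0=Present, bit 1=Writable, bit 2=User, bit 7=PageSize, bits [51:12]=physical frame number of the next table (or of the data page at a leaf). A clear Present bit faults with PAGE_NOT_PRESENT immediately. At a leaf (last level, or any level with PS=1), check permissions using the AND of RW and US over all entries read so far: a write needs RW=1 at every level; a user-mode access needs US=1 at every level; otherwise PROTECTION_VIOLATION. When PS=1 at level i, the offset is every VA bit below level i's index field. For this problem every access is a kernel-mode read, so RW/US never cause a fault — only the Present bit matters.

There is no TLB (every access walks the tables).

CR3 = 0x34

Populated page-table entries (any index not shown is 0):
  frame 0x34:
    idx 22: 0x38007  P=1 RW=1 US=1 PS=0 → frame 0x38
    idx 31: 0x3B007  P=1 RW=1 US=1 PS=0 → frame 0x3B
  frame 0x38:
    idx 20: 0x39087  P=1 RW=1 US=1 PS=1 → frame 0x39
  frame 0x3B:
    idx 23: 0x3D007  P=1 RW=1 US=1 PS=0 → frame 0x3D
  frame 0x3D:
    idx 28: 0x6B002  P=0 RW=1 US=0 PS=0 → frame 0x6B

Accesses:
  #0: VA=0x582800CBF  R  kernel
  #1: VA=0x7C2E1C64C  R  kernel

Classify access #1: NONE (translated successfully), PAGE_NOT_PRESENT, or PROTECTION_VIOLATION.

Per-access translation:
#0 VA=0x582800CBF (r,kernel):
  [0] read 0x34 idx=22: raw=0x38007 flags P=1 W=1 U=1 S=0
  [1] read 0x38 idx=20: raw=0x39087 flags P=1 W=1 U=1 S=1
  ✓ 0x39CBF (huge @L1)  — 2 lookups
#1 VA=0x7C2E1C64C (r,kernel):
  [0] read 0x34 idx=31: raw=0x3B007 flags P=1 W=1 U=1 S=0
  [1] read 0x3B idx=23: raw=0x3D007 flags P=1 W=1 U=1 S=0
  [2] read 0x3D idx=28: raw=0x6B002 flags P=0 W=1 U=0 S=0
  ✗ PAGE_NOT_PRESENT  [3 reads]

Access #1 fault: PAGE_NOT_PRESENT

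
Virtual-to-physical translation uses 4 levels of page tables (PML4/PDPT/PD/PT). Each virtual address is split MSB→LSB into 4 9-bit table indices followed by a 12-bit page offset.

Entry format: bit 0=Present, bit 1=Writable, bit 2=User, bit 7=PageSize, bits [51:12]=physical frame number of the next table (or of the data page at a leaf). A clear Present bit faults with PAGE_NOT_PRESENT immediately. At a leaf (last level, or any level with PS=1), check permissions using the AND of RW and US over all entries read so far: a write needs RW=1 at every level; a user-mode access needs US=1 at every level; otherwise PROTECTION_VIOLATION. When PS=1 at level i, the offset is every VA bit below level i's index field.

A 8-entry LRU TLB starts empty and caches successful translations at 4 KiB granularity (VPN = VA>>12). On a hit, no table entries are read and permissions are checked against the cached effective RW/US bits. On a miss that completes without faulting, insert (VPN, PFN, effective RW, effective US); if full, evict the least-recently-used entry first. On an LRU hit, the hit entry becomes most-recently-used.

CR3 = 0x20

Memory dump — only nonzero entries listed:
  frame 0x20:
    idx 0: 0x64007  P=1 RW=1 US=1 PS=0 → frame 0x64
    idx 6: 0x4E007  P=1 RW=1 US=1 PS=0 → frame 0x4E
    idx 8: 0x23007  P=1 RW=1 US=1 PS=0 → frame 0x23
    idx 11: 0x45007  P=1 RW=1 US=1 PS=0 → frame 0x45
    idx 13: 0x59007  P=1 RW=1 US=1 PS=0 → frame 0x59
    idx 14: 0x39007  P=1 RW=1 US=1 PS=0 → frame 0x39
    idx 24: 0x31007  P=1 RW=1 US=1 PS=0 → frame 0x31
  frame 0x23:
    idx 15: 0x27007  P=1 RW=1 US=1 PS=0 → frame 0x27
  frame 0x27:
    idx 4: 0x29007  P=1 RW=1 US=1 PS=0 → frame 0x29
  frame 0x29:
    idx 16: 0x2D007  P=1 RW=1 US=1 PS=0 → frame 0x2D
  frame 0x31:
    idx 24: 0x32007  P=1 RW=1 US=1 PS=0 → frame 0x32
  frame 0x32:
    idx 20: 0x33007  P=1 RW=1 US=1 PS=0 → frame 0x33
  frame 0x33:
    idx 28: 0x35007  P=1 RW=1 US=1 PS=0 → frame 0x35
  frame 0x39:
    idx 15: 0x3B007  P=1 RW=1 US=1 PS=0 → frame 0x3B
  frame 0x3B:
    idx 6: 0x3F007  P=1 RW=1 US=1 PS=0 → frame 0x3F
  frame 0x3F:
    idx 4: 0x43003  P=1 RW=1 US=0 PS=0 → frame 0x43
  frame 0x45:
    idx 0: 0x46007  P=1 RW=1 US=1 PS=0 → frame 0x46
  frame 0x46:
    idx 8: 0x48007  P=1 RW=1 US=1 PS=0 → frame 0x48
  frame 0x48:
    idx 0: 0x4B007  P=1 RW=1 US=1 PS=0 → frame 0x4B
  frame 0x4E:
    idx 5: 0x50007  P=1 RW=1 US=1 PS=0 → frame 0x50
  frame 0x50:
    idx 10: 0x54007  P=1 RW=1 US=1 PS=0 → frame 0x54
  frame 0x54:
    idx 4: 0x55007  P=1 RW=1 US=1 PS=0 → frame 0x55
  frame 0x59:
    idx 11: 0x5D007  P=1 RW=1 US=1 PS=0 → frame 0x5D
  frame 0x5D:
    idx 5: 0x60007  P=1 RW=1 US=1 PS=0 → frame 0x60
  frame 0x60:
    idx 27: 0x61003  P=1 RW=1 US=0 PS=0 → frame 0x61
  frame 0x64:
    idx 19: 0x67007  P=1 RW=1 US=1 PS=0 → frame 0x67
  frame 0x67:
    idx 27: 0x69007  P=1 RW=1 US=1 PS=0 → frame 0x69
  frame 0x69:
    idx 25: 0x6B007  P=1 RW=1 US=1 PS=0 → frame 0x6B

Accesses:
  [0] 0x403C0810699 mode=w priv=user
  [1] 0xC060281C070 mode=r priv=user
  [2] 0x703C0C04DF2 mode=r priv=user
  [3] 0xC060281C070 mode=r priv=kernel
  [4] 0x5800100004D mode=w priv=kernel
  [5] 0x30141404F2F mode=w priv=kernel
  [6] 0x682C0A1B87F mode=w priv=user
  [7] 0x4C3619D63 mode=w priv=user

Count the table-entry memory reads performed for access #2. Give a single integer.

Trace:
#0 VA=0x403C0810699 (w,user):
  L0: frame=0x20 idx=8 entry=0x23007 [P=1 RW=1 US=1 PS=0]
  L1: frame=0x23 idx=15 entry=0x27007 [P=1 RW=1 US=1 PS=0]
  L2: frame=0x27 idx=4 entry=0x29007 [P=1 RW=1 US=1 PS=0]
  L3: frame=0x29 idx=16 entry=0x2D007 [P=1 RW=1 US=1 PS=0]
  → PA=0x2D699  (4 entries read)
#1 VA=0xC060281C070 (r,user):
  L0: frame=0x20 idx=24 entry=0x31007 [P=1 RW=1 US=1 PS=0]
  L1: frame=0x31 idx=24 entry=0x32007 [P=1 RW=1 US=1 PS=0]
  L2: frame=0x32 idx=20 entry=0x33007 [P=1 RW=1 US=1 PS=0]
  L3: frame=0x33 idx=28 entry=0x35007 [P=1 RW=1 US=1 PS=0]
  → PA=0x35070  (4 entries read)
#2 VA=0x703C0C04DF2 (r,user):
  L0: frame=0x20 idx=14 entry=0x39007 [P=1 RW=1 US=1 PS=0]
  L1: frame=0x39 idx=15 entry=0x3B007 [P=1 RW=1 US=1 PS=0]
  L2: frame=0x3B idx=6 entry=0x3F007 [P=1 RW=1 US=1 PS=0]
  L3: frame=0x3F idx=4 entry=0x43003 [P=1 RW=1 US=0 PS=0]
  ⇒ fault: PROTECTION_VIOLATION  — 4 lookups
#3 VA=0xC060281C070 (r,kernel):
  TLB hit vpn=0xC060281C → PA=0x35070
#4 VA=0x5800100004D (w,kernel):
  L0: frame=0x20 idx=11 entry=0x45007 [P=1 RW=1 US=1 PS=0]
  L1: frame=0x45 idx=0 entry=0x46007 [P=1 RW=1 US=1 PS=0]
  L2: frame=0x46 idx=8 entry=0x48007 [P=1 RW=1 US=1 PS=0]
  L3: frame=0x48 idx=0 entry=0x4B007 [P=1 RW=1 US=1 PS=0]
  → PA=0x4B04D  (4 entries read)
#5 VA=0x30141404F2F (w,kernel):
  L0: frame=0x20 idx=6 entry=0x4E007 [P=1 RW=1 US=1 PS=0]
  L1: frame=0x4E idx=5 entry=0x50007 [P=1 RW=1 US=1 PS=0]
  L2: frame=0x50 idx=10 entry=0x54007 [P=1 RW=1 US=1 PS=0]
  L3: frame=0x54 idx=4 entry=0x55007 [P=1 RW=1 US=1 PS=0]
  → PA=0x55F2F  (4 entries read)
#6 VA=0x682C0A1B87F (w,user):
  L0: frame=0x20 idx=13 entry=0x59007 [P=1 RW=1 US=1 PS=0]
  L1: frame=0x59 idx=11 entry=0x5D007 [P=1 RW=1 US=1 PS=0]
  L2: frame=0x5D idx=5 entry=0x60007 [P=1 RW=1 US=1 PS=0]
  L3: frame=0x60 idx=27 entry=0x61003 [P=1 RW=1 US=0 PS=0]
  ⇒ fault: PROTECTION_VIOLATION  — 4 lookups
#7 VA=0x4C3619D63 (w,user):
  L0: frame=0x20 idx=0 entry=0x64007 [P=1 RW=1 US=1 PS=0]
  L1: frame=0x64 idx=19 entry=0x67007 [P=1 RW=1 US=1 PS=0]
  L2: frame=0x67 idx=27 entry=0x69007 [P=1 RW=1 US=1 PS=0]
  L3: frame=0x69 idx=25 entry=0x6B007 [P=1 RW=1 US=1 PS=0]
  → PA=0x6BD63  (4 entries read)

Entries read for #2: 4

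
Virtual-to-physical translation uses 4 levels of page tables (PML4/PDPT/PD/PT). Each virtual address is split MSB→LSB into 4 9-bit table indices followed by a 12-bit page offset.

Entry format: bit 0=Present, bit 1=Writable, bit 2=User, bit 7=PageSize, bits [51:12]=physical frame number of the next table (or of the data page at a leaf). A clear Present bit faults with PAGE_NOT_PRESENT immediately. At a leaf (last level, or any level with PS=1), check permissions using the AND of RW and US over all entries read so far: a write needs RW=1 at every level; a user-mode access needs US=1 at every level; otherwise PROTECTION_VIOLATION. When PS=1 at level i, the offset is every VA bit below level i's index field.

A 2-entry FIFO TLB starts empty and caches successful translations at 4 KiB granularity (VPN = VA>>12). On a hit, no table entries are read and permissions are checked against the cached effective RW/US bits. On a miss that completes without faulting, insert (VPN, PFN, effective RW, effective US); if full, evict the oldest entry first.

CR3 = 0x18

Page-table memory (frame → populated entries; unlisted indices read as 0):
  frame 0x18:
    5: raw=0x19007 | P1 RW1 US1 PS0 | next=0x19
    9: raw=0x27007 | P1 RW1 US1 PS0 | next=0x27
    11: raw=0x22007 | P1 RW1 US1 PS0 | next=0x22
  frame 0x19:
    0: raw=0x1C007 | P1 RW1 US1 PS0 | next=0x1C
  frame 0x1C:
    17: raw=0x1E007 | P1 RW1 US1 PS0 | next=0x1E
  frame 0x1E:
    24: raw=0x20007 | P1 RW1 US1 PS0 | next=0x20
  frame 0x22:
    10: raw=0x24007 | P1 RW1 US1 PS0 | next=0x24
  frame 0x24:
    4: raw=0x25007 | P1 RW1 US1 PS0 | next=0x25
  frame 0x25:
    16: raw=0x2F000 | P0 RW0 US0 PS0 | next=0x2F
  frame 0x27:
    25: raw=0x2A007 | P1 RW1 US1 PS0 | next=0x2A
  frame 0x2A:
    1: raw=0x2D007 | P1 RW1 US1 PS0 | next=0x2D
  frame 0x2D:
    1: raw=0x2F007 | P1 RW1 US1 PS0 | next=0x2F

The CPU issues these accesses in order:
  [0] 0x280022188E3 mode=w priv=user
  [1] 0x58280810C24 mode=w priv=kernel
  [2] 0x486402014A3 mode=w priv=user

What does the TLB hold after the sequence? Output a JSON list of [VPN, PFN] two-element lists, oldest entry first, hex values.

Per-access translation:
#0 VA=0x280022188E3 (w,user):
  lvl0: tbl 0x18, slot 5 ⇒ 0x19007 (P1/RW1/US1/PS0)
  lvl1: tbl 0x19, slot 0 ⇒ 0x1C007 (P1/RW1/US1/PS0)
  lvl2: tbl 0x1C, slot 17 ⇒ 0x1E007 (P1/RW1/US1/PS0)
  lvl3: tbl 0x1E, slot 24 ⇒ 0x20007 (P1/RW1/US1/PS0)
  ✓ 0x208E3  — 4 lookups
#1 VA=0x58280810C24 (w,kernel):
  lvl0: tbl 0x18, slot 11 ⇒ 0x22007 (P1/RW1/US1/PS0)
  lvl1: tbl 0x22, slot 10 ⇒ 0x24007 (P1/RW1/US1/PS0)
  lvl2: tbl 0x24, slot 4 ⇒ 0x25007 (P1/RW1/US1/PS0)
  lvl3: tbl 0x25, slot 16 ⇒ 0x2F000 (P0/RW0/US0/PS0)
  ⇒ fault: PAGE_NOT_PRESENT  — 4 lookups
#2 VA=0x486402014A3 (w,user):
  lvl0: tbl 0x18, slot 9 ⇒ 0x27007 (P1/RW1/US1/PS0)
  lvl1: tbl 0x27, slot 25 ⇒ 0x2A007 (P1/RW1/US1/PS0)
  lvl2: tbl 0x2A, slot 1 ⇒ 0x2D007 (P1/RW1/US1/PS0)
  lvl3: tbl 0x2D, slot 1 ⇒ 0x2F007 (P1/RW1/US1/PS0)
  ✓ 0x2F4A3  — 4 lookups

TLB: [["0x28002218", "0x20"], ["0x48640201", "0x2F"]]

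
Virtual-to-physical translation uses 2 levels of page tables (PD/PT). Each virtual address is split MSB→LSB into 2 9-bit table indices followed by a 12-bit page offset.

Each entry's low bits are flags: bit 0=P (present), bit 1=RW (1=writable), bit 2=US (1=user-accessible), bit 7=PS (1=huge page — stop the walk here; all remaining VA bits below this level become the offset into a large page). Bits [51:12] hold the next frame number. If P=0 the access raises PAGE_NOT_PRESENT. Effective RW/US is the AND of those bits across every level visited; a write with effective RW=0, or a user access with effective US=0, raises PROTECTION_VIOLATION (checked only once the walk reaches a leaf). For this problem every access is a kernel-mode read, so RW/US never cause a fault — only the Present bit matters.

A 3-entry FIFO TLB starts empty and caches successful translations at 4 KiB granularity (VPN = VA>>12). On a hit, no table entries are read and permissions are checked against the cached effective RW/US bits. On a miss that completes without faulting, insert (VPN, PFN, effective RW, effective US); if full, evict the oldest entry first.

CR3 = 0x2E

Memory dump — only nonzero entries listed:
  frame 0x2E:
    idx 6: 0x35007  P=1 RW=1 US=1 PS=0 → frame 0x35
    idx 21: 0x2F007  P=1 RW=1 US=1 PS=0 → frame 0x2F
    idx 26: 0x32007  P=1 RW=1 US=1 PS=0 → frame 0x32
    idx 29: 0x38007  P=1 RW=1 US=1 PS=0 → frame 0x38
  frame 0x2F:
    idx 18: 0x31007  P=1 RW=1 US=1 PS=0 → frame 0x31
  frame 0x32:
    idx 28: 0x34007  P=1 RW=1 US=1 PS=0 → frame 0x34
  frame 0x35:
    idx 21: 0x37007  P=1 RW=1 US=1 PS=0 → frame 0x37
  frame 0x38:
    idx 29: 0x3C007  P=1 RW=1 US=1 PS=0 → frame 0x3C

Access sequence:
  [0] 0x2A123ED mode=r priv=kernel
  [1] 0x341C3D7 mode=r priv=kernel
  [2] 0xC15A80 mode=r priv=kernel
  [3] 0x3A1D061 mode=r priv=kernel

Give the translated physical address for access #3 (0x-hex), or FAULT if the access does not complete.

Trace:
#0 VA=0x2A123ED (r,kernel):
  L0: frame=0x2E idx=21 entry=0x2F007 [P=1 RW=1 US=1 PS=0]
  L1: frame=0x2F idx=18 entry=0x31007 [P=1 RW=1 US=1 PS=0]
  ✓ 0x313ED  — 2 lookups
#1 VA=0x341C3D7 (r,kernel):
  L0: frame=0x2E idx=26 entry=0x32007 [P=1 RW=1 US=1 PS=0]
  L1: frame=0x32 idx=28 entry=0x34007 [P=1 RW=1 US=1 PS=0]
  ✓ 0x343D7  — 2 lookups
#2 VA=0xC15A80 (r,kernel):
  L0: frame=0x2E idx=6 entry=0x35007 [P=1 RW=1 US=1 PS=0]
  L1: frame=0x35 idx=21 entry=0x37007 [P=1 RW=1 US=1 PS=0]
  ✓ 0x37A80  — 2 lookups
#3 VA=0x3A1D061 (r,kernel):
  L0: frame=0x2E idx=29 entry=0x38007 [P=1 RW=1 US=1 PS=0]
  L1: frame=0x38 idx=29 entry=0x3C007 [P=1 RW=1 US=1 PS=0]
  ✓ 0x3C061  — 2 lookups

Access #3 PA: 0x3C061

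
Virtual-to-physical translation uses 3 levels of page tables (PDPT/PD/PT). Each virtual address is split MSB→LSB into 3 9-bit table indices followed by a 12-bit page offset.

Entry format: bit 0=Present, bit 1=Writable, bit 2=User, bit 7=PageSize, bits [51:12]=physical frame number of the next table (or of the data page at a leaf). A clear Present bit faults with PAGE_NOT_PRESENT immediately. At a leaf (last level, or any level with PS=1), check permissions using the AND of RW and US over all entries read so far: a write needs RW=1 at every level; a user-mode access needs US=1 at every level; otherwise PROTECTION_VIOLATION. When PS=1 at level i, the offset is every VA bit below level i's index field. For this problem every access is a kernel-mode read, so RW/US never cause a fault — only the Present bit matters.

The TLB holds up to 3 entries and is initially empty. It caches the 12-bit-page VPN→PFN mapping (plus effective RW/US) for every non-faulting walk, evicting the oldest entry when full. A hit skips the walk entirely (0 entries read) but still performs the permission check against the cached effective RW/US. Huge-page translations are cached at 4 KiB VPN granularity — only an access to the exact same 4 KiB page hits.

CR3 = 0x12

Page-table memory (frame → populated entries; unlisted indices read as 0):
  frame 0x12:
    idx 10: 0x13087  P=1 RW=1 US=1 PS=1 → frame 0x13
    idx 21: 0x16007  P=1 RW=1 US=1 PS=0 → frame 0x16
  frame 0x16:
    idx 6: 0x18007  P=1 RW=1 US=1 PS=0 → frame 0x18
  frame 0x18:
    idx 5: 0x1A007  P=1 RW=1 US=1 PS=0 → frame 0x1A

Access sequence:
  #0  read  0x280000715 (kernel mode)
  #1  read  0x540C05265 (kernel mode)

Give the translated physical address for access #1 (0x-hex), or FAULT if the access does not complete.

Walk each access:
#0 VA=0x280000715 (r,kernel):
  L0 @0x12[10] → 0x13087  P=1,RW=1,US=1,PS=1
  → PA=0x13715 (huge @L0)  (1 entries read)
#1 VA=0x540C05265 (r,kernel):
  L0 @0x12[21] → 0x16007  P=1,RW=1,US=1,PS=0
  L1 @0x16[6] → 0x18007  P=1,RW=1,US=1,PS=0
  L2 @0x18[5] → 0x1A007  P=1,RW=1,US=1,PS=0
  → PA=0x1A265  (3 entries read)

Access #1 PA: 0x1A265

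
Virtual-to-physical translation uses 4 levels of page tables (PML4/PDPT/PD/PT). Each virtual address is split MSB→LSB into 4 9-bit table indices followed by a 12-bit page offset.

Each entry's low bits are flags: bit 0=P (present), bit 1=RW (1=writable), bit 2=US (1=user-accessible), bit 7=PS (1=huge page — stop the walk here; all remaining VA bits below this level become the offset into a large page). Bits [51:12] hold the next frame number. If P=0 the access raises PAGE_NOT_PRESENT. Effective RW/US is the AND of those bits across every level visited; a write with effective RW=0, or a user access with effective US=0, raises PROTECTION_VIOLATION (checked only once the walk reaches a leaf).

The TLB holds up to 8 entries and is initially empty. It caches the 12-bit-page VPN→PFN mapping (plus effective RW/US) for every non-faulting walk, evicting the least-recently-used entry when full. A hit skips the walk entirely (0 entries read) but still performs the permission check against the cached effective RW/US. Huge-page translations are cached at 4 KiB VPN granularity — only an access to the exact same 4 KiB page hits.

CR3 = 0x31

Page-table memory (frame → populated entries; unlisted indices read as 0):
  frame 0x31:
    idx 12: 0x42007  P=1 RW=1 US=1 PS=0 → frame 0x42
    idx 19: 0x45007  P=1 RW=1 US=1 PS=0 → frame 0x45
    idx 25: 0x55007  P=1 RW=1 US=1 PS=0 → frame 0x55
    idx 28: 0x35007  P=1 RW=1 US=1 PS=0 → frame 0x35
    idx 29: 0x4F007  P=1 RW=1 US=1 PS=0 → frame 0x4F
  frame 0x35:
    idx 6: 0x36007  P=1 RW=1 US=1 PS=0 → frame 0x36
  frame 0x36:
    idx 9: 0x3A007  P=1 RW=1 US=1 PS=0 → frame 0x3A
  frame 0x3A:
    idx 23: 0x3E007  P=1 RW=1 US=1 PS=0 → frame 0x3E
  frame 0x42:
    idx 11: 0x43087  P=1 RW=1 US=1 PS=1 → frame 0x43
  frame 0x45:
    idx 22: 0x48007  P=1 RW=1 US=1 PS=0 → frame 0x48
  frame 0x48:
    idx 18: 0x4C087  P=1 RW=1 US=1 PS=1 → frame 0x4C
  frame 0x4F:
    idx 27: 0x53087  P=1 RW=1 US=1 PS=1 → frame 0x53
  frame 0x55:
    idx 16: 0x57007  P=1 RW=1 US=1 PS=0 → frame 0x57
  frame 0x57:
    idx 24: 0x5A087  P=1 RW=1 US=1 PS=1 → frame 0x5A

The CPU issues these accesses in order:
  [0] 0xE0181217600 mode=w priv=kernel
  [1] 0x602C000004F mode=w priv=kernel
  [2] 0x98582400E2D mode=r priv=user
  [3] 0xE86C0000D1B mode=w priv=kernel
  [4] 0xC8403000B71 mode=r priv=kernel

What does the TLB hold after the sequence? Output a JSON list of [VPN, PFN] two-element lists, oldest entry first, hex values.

Trace:
#0 VA=0xE0181217600 (w,kernel):
  L0 @0x31[28] → 0x35007  P=1,RW=1,US=1,PS=0
  L1 @0x35[6] → 0x36007  P=1,RW=1,US=1,PS=0
  L2 @0x36[9] → 0x3A007  P=1,RW=1,US=1,PS=0
  L3 @0x3A[23] → 0x3E007  P=1,RW=1,US=1,PS=0
  ✓ 0x3E600  — 4 lookups
#1 VA=0x602C000004F (w,kernel):
  L0 @0x31[12] → 0x42007  P=1,RW=1,US=1,PS=0
  L1 @0x42[11] → 0x43087  P=1,RW=1,US=1,PS=1
  ✓ 0x4304F (huge @L1)  — 2 lookups
#2 VA=0x98582400E2D (r,user):
  L0 @0x31[19] → 0x45007  P=1,RW=1,US=1,PS=0
  L1 @0x45[22] → 0x48007  P=1,RW=1,US=1,PS=0
  L2 @0x48[18] → 0x4C087  P=1,RW=1,US=1,PS=1
  ✓ 0x4CE2D (huge @L2)  — 3 lookups
#3 VA=0xE86C0000D1B (w,kernel):
  L0 @0x31[29] → 0x4F007  P=1,RW=1,US=1,PS=0
  L1 @0x4F[27] → 0x53087  P=1,RW=1,US=1,PS=1
  ✓ 0x53D1B (huge @L1)  — 2 lookups
#4 VA=0xC8403000B71 (r,kernel):
  L0 @0x31[25] → 0x55007  P=1,RW=1,US=1,PS=0
  L1 @0x55[16] → 0x57007  P=1,RW=1,US=1,PS=0
  L2 @0x57[24] → 0x5A087  P=1,RW=1,US=1,PS=1
  ✓ 0x5AB71 (huge @L2)  — 3 lookups

TLB: [["0xE0181217", "0x3E"], ["0x602C0000", "0x43"], ["0x98582400", "0x4C"], ["0xE86C0000", "0x53"], ["0xC8403000", "0x5A"]]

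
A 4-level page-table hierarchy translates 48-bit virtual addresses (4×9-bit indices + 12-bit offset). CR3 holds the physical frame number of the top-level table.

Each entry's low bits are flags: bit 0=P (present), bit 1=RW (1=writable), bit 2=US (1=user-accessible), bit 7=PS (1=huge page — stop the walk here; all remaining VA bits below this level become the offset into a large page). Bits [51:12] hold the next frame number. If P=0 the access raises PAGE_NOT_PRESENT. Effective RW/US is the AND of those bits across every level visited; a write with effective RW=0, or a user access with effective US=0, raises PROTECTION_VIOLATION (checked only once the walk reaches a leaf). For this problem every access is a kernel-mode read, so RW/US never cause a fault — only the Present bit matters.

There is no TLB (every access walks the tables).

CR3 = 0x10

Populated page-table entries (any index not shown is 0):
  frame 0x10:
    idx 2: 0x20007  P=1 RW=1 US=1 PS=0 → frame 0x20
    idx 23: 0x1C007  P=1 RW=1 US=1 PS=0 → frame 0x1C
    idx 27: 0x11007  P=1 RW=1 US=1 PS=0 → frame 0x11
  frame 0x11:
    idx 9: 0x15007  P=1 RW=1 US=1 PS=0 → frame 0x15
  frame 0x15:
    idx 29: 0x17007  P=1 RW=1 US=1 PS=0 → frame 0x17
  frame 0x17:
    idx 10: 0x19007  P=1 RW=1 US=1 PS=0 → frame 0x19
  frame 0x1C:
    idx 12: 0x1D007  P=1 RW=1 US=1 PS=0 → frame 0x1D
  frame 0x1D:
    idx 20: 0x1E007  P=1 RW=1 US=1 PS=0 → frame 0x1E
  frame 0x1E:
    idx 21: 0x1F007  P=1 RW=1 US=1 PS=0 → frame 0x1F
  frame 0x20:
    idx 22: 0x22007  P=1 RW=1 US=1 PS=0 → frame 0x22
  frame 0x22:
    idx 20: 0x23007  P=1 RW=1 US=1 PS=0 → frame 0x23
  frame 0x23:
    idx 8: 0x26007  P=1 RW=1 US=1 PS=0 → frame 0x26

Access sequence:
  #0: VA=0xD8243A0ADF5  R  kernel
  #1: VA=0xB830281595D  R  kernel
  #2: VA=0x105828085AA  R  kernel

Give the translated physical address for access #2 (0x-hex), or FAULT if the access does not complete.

Walk each access:
#0 VA=0xD8243A0ADF5 (r,kernel):
  lvl0: tbl 0x10, slot 27 ⇒ 0x11007 (P1/RW1/US1/PS0)
  lvl1: tbl 0x11, slot 9 ⇒ 0x15007 (P1/RW1/US1/PS0)
  lvl2: tbl 0x15, slot 29 ⇒ 0x17007 (P1/RW1/US1/PS0)
  lvl3: tbl 0x17, slot 10 ⇒ 0x19007 (P1/RW1/US1/PS0)
  ⇒ phys 0x19DF5  [4 reads]
#1 VA=0xB830281595D (r,kernel):
  lvl0: tbl 0x10, slot 23 ⇒ 0x1C007 (P1/RW1/US1/PS0)
  lvl1: tbl 0x1C, slot 12 ⇒ 0x1D007 (P1/RW1/US1/PS0)
  lvl2: tbl 0x1D, slot 20 ⇒ 0x1E007 (P1/RW1/US1/PS0)
  lvl3: tbl 0x1E, slot 21 ⇒ 0x1F007 (P1/RW1/US1/PS0)
  ⇒ phys 0x1F95D  [4 reads]
#2 VA=0x105828085AA (r,kernel):
  lvl0: tbl 0x10, slot 2 ⇒ 0x20007 (P1/RW1/US1/PS0)
  lvl1: tbl 0x20, slot 22 ⇒ 0x22007 (P1/RW1/US1/PS0)
  lvl2: tbl 0x22, slot 20 ⇒ 0x23007 (P1/RW1/US1/PS0)
  lvl3: tbl 0x23, slot 8 ⇒ 0x26007 (P1/RW1/US1/PS0)
  ⇒ phys 0x265AA  [4 reads]

Access #2 PA: 0x265AA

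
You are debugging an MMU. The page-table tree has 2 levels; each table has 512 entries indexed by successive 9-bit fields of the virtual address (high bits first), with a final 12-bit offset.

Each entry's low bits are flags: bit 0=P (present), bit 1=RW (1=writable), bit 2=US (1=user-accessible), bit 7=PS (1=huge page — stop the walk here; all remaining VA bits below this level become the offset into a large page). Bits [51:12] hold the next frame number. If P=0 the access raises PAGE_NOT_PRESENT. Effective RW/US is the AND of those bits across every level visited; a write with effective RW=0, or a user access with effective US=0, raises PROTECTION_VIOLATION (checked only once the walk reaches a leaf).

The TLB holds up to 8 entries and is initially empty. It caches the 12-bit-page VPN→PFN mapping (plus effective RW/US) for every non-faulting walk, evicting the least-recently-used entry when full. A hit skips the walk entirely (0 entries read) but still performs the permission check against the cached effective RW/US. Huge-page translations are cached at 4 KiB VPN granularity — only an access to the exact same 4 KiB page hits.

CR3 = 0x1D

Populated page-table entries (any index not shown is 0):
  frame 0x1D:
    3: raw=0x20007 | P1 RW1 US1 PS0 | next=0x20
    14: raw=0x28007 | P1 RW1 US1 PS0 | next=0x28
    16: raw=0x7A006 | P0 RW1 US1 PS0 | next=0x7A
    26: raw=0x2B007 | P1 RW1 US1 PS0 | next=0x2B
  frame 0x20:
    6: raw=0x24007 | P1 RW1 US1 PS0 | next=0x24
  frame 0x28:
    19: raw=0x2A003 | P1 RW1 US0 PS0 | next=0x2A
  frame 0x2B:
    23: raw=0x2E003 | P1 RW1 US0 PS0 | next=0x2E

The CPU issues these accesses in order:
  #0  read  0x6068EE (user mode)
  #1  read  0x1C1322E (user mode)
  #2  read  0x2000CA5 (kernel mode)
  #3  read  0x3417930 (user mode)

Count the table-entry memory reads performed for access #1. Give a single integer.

Trace:
#0 VA=0x6068EE (r,user):
  [0] read 0x1D idx=3: raw=0x20007 flags P=1 W=1 U=1 S=0
  [1] read 0x20 idx=6: raw=0x24007 flags P=1 W=1 U=1 S=0
  → PA=0x248EE  (2 entries read)
#1 VA=0x1C1322E (r,user):
  [0] read 0x1D idx=14: raw=0x28007 flags P=1 W=1 U=1 S=0
  [1] read 0x28 idx=19: raw=0x2A003 flags P=1 W=1 U=0 S=0
  → PROTECTION_VIOLATION  (2 entries read)
#2 VA=0x2000CA5 (r,kernel):
  [0] read 0x1D idx=16: raw=0x7A006 flags P=0 W=1 U=1 S=0
  → PAGE_NOT_PRESENT  (1 entries read)
#3 VA=0x3417930 (r,user):
  [0] read 0x1D idx=26: raw=0x2B007 flags P=1 W=1 U=1 S=0
  [1] read 0x2B idx=23: raw=0x2E003 flags P=1 W=1 U=0 S=0
  → PROTECTION_VIOLATION  (2 entries read)

Entries read for #1: 2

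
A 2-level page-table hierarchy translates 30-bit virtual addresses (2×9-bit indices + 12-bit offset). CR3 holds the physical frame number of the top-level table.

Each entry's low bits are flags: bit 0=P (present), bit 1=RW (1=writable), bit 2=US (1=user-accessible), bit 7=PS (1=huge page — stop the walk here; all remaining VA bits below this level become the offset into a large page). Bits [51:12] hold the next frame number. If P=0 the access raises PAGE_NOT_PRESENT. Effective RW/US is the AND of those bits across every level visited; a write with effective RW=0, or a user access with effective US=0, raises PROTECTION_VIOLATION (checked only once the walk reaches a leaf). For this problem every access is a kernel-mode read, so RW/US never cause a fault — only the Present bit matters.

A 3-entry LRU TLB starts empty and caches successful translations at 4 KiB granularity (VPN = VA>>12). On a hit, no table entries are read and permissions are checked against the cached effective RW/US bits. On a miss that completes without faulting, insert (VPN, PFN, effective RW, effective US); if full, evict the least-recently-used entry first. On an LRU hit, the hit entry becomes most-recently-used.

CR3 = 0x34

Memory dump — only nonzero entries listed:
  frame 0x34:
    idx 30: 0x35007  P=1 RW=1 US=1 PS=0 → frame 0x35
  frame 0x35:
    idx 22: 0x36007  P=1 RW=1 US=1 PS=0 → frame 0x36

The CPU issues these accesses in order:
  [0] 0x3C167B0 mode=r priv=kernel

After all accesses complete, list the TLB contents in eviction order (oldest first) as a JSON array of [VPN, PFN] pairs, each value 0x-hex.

Trace:
#0 VA=0x3C167B0 (r,kernel):
  L0 @0x34[30] → 0x35007  P=1,RW=1,US=1,PS=0
  L1 @0x35[22] → 0x36007  P=1,RW=1,US=1,PS=0
  ✓ 0x367B0  — 2 lookups

TLB: [["0x3C16", "0x36"]]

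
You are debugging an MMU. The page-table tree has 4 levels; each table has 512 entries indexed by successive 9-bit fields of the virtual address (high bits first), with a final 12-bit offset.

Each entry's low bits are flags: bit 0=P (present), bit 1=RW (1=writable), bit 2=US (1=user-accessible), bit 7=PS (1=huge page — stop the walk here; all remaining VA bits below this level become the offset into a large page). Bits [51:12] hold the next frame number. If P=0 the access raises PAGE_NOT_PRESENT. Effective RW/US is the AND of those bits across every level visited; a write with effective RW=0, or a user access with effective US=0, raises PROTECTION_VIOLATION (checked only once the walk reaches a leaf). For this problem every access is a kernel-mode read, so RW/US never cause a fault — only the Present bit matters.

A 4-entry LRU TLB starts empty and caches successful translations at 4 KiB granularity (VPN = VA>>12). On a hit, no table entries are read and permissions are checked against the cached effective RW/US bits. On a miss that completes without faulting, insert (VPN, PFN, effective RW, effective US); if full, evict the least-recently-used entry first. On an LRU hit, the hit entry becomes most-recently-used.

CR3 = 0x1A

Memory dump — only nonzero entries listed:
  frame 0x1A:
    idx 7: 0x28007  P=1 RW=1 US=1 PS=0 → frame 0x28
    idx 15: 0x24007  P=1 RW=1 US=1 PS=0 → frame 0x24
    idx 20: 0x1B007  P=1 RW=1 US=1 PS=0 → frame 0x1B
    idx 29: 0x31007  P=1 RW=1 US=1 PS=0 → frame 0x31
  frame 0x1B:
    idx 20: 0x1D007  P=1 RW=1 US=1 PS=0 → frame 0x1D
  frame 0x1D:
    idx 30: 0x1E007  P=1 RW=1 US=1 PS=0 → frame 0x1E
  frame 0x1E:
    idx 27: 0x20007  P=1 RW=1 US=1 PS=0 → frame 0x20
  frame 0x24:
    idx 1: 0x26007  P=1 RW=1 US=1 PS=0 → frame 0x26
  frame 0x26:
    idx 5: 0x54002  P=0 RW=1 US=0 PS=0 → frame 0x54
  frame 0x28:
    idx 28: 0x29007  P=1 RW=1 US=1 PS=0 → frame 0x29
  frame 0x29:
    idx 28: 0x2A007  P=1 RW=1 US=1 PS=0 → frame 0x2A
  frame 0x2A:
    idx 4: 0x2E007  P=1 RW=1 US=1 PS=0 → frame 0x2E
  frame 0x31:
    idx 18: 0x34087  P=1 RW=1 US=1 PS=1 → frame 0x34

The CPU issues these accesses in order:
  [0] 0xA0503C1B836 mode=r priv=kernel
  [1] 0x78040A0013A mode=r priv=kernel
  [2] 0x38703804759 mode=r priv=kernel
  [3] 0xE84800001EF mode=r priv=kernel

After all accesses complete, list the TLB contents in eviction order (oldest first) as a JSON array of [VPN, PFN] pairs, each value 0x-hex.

Trace:
#0 VA=0xA0503C1B836 (r,kernel):
  L0: frame=0x1A idx=20 entry=0x1B007 [P=1 RW=1 US=1 PS=0]
  L1: frame=0x1B idx=20 entry=0x1D007 [P=1 RW=1 US=1 PS=0]
  L2: frame=0x1D idx=30 entry=0x1E007 [P=1 RW=1 US=1 PS=0]
  L3: frame=0x1E idx=27 entry=0x20007 [P=1 RW=1 US=1 PS=0]
  ⇒ phys 0x20836  [4 reads]
#1 VA=0x78040A0013A (r,kernel):
  L0: frame=0x1A idx=15 entry=0x24007 [P=1 RW=1 US=1 PS=0]
  L1: frame=0x24 idx=1 entry=0x26007 [P=1 RW=1 US=1 PS=0]
  L2: frame=0x26 idx=5 entry=0x54002 [P=0 RW=1 US=0 PS=0]
  → PAGE_NOT_PRESENT  (3 entries read)
#2 VA=0x38703804759 (r,kernel):
  L0: frame=0x1A idx=7 entry=0x28007 [P=1 RW=1 US=1 PS=0]
  L1: frame=0x28 idx=28 entry=0x29007 [P=1 RW=1 US=1 PS=0]
  L2: frame=0x29 idx=28 entry=0x2A007 [P=1 RW=1 US=1 PS=0]
  L3: frame=0x2A idx=4 entry=0x2E007 [P=1 RW=1 US=1 PS=0]
  ⇒ phys 0x2E759  [4 reads]
#3 VA=0xE84800001EF (r,kernel):
  L0: frame=0x1A idx=29 entry=0x31007 [P=1 RW=1 US=1 PS=0]
  L1: frame=0x31 idx=18 entry=0x34087 [P=1 RW=1 US=1 PS=1]
  ⇒ phys 0x341EF (huge @L1)  [2 reads]

TLB: [["0xA0503C1B", "0x20"], ["0x38703804", "0x2E"], ["0xE8480000", "0x34"]]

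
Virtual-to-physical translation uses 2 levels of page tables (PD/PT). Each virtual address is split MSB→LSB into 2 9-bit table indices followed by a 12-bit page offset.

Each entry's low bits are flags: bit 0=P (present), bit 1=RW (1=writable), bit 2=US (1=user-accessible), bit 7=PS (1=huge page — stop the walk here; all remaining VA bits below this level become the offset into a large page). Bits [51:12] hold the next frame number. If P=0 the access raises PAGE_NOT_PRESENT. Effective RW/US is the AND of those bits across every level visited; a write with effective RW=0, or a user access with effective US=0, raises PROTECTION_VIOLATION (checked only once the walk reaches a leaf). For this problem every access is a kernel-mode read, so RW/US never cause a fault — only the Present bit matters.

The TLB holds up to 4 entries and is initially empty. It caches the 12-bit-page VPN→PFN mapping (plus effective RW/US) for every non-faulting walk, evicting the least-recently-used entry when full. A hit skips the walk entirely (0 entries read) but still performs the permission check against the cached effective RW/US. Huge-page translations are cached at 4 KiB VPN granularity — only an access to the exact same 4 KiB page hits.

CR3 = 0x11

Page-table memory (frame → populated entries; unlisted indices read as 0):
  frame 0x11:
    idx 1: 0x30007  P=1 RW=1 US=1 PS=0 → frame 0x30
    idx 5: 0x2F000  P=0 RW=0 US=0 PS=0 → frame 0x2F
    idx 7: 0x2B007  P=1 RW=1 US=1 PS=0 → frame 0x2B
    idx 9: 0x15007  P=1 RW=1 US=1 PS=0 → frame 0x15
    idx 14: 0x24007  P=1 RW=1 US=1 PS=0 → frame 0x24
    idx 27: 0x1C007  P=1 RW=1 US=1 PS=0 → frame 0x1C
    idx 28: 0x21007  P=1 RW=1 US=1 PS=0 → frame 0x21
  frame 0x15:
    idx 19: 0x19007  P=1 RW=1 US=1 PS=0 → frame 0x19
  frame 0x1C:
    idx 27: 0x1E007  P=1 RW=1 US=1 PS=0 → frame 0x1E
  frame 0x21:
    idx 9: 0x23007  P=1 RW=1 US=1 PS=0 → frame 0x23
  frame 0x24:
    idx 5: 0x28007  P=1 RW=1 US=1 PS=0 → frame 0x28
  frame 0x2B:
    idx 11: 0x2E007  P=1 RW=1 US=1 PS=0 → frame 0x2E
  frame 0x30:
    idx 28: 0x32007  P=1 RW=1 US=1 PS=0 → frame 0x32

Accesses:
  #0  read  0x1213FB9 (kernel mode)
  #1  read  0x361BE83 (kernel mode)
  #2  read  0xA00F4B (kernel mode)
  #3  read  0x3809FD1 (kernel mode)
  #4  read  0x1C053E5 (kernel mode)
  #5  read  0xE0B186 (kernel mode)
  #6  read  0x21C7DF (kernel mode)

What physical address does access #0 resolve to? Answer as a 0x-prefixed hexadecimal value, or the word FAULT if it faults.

Walk each access:
#0 VA=0x1213FB9 (r,kernel):
  L0 @0x11[9] → 0x15007  P=1,RW=1,US=1,PS=0
  L1 @0x15[19] → 0x19007  P=1,RW=1,US=1,PS=0
  → PA=0x19FB9  (2 entries read)
#1 VA=0x361BE83 (r,kernel):
  L0 @0x11[27] → 0x1C007  P=1,RW=1,US=1,PS=0
  L1 @0x1C[27] → 0x1E007  P=1,RW=1,US=1,PS=0
  → PA=0x1EE83  (2 entries read)
#2 VA=0xA00F4B (r,kernel):
  L0 @0x11[5] → 0x2F000  P=0,RW=0,US=0,PS=0
  ⇒ fault: PAGE_NOT_PRESENT  — 1 lookups
#3 VA=0x3809FD1 (r,kernel):
  L0 @0x11[28] → 0x21007  P=1,RW=1,US=1,PS=0
  L1 @0x21[9] → 0x23007  P=1,RW=1,US=1,PS=0
  → PA=0x23FD1  (2 entries read)
#4 VA=0x1C053E5 (r,kernel):
  L0 @0x11[14] → 0x24007  P=1,RW=1,US=1,PS=0
  L1 @0x24[5] → 0x28007  P=1,RW=1,US=1,PS=0
  → PA=0x283E5  (2 entries read)
#5 VA=0xE0B186 (r,kernel):
  L0 @0x11[7] → 0x2B007  P=1,RW=1,US=1,PS=0
  L1 @0x2B[11] → 0x2E007  P=1,RW=1,US=1,PS=0
  → PA=0x2E186  (2 entries read)
#6 VA=0x21C7DF (r,kernel):
  L0 @0x11[1] → 0x30007  P=1,RW=1,US=1,PS=0
  L1 @0x30[28] → 0x32007  P=1,RW=1,US=1,PS=0
  → PA=0x327DF  (2 entries read)

Access #0 PA: 0x19FB9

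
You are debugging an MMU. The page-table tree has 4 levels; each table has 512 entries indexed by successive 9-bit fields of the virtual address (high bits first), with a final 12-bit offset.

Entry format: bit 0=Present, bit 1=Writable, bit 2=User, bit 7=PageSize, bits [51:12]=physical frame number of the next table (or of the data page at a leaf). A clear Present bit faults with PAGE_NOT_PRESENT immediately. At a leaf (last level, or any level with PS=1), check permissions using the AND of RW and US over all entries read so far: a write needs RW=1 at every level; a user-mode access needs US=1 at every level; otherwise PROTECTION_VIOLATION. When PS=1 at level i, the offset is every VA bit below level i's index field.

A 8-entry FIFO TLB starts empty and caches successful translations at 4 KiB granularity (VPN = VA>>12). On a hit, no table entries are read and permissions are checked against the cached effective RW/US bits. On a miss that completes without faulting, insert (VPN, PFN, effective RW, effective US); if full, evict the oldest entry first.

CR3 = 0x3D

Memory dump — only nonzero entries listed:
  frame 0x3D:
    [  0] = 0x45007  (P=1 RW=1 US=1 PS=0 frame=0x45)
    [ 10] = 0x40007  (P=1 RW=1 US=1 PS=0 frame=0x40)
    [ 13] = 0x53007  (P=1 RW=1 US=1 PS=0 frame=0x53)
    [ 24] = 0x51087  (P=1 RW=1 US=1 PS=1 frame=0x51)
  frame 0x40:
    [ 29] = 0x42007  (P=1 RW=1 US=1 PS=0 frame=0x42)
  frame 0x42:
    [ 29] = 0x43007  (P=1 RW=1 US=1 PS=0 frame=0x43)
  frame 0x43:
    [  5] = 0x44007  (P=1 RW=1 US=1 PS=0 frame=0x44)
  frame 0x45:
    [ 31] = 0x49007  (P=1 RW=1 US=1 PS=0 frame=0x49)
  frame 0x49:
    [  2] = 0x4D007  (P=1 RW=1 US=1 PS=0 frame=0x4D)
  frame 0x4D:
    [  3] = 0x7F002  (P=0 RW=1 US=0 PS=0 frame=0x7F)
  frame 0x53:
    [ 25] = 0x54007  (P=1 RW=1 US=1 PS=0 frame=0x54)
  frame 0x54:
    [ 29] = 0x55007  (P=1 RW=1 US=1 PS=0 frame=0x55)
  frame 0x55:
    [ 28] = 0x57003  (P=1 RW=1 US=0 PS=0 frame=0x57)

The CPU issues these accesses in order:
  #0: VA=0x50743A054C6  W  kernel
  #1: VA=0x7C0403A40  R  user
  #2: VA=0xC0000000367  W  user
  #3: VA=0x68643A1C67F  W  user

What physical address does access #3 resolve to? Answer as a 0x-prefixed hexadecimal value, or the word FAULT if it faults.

Walk each access:
#0 VA=0x50743A054C6 (w,kernel):
  L0 @0x3D[10] → 0x40007  P=1,RW=1,US=1,PS=0
  L1 @0x40[29] → 0x42007  P=1,RW=1,US=1,PS=0
  L2 @0x42[29] → 0x43007  P=1,RW=1,US=1,PS=0
  L3 @0x43[5] → 0x44007  P=1,RW=1,US=1,PS=0
  ✓ 0x444C6  — 4 lookups
#1 VA=0x7C0403A40 (r,user):
  L0 @0x3D[0] → 0x45007  P=1,RW=1,US=1,PS=0
  L1 @0x45[31] → 0x49007  P=1,RW=1,US=1,PS=0
  L2 @0x49[2] → 0x4D007  P=1,RW=1,US=1,PS=0
  L3 @0x4D[3] → 0x7F002  P=0,RW=1,US=0,PS=0
  ⇒ fault: PAGE_NOT_PRESENT  — 4 lookups
#2 VA=0xC0000000367 (w,user):
  L0 @0x3D[24] → 0x51087  P=1,RW=1,US=1,PS=1
  ✓ 0x51367 (huge @L0)  — 1 lookups
#3 VA=0x68643A1C67F (w,user):
  L0 @0x3D[13] → 0x53007  P=1,RW=1,US=1,PS=0
  L1 @0x53[25] → 0x54007  P=1,RW=1,US=1,PS=0
  L2 @0x54[29] → 0x55007  P=1,RW=1,US=1,PS=0
  L3 @0x55[28] → 0x57003  P=1,RW=1,US=0,PS=0
  ⇒ fault: PROTECTION_VIOLATION  — 4 lookups

Access #3 PA: FAULT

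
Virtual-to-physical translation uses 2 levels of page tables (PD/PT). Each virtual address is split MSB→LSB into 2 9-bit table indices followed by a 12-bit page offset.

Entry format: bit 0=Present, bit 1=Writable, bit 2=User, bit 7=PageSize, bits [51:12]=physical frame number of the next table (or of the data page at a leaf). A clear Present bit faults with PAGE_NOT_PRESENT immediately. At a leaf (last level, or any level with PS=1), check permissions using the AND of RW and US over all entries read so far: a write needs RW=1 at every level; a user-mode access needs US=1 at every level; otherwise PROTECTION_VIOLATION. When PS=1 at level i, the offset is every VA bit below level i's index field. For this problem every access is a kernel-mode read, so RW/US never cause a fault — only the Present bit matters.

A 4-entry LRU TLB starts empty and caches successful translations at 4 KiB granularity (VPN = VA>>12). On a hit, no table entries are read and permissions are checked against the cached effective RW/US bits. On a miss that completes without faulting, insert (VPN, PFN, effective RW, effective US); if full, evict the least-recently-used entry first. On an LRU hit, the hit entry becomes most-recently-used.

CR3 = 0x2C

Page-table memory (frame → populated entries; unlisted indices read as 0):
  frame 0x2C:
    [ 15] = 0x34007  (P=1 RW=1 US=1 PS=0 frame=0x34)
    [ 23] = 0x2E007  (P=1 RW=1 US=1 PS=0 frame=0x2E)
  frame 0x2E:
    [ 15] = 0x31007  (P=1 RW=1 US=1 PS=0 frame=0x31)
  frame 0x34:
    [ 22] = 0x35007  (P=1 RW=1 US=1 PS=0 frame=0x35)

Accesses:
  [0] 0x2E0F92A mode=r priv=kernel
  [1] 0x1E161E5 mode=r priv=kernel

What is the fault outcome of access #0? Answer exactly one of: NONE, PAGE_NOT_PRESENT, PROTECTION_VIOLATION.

Per-access translation:
#0 VA=0x2E0F92A (r,kernel):
  L0: frame=0x2C idx=23 entry=0x2E007 [P=1 RW=1 US=1 PS=0]
  L1: frame=0x2E idx=15 entry=0x31007 [P=1 RW=1 US=1 PS=0]
  ✓ 0x3192A  — 2 lookups
#1 VA=0x1E161E5 (r,kernel):
  L0: frame=0x2C idx=15 entry=0x34007 [P=1 RW=1 US=1 PS=0]
  L1: frame=0x34 idx=22 entry=0x35007 [P=1 RW=1 US=1 PS=0]
  ✓ 0x351E5  — 2 lookups

Access #0 fault: NONE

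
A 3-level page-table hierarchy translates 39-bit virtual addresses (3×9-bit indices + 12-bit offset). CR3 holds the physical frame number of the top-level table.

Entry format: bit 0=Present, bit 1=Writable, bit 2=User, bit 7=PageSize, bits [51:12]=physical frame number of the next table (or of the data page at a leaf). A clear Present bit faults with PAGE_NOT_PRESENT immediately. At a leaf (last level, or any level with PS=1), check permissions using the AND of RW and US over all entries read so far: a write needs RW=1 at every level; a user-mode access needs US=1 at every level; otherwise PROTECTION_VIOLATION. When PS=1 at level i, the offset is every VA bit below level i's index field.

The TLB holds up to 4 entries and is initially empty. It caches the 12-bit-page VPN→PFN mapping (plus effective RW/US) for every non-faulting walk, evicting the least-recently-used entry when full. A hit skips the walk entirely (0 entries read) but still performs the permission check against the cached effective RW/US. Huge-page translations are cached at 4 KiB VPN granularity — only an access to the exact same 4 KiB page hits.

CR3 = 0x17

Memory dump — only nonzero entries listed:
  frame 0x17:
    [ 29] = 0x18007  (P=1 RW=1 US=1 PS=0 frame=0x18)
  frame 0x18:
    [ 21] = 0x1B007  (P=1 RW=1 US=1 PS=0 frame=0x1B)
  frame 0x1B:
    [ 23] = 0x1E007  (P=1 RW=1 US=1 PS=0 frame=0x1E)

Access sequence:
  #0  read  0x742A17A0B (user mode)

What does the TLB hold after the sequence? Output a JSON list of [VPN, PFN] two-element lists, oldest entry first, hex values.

Per-access translation:
#0 VA=0x742A17A0B (r,user):
  L0: frame=0x17 idx=29 entry=0x18007 [P=1 RW=1 US=1 PS=0]
  L1: frame=0x18 idx=21 entry=0x1B007 [P=1 RW=1 US=1 PS=0]
  L2: frame=0x1B idx=23 entry=0x1E007 [P=1 RW=1 US=1 PS=0]
  ✓ 0x1EA0B  — 3 lookups

TLB: [["0x742A17", "0x1E"]]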